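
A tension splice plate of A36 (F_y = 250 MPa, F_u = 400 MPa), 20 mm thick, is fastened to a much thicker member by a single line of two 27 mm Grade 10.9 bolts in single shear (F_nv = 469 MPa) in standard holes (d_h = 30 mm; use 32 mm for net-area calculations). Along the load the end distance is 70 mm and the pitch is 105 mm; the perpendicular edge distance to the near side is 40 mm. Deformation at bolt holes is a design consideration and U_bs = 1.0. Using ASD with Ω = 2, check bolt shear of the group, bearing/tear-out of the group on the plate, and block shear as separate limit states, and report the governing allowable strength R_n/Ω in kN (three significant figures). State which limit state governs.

269 kN (bolt shear governs)

Bolt shear: A_b = π·27²/4 = 572.6 mm²; R_n = 469 × 572.6 × 2 × 1 / 1000 = 537.1 kN → 537.1 / 2 = 269 kN.
Bearing: edge l_c = 55, r_n = 518.4 kN; interior l_c = 75, r_n = 518.4 kN; R_n = 518.4 + 1·518.4 = 1037 kN → 518 kN.
Block shear: A_gv = 3500, A_nv = 2540, A_nt = 480 mm²; R_n = min(0.6F_uA_nv, 0.6F_yA_gv) + U_bs·F_u·A_nt = 717 kN → 358 kN.
Bolt shear governs: 269 kN.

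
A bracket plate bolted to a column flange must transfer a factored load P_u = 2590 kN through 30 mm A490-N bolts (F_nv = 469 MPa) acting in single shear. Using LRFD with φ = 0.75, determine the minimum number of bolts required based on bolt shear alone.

11 bolts

A_b = π·30²/4 = 706.9 mm².
Per-bolt design strength φR_n = 0.75 × 469 × 706.9 × 1 / 1000 = 248.6 kN.
n ≥ 2590 / 248.6 = 10.42 → use 11 bolts.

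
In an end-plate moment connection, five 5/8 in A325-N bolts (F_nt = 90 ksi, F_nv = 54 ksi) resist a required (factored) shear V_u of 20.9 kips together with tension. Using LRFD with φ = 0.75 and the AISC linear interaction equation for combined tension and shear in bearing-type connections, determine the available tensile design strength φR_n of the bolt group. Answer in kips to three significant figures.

A_b = π·0.625²/4 = 0.3068 in²; f_rv = 20.9 / (5 × 0.3068) = 13.62 ksi.
F'_nt = 1.3 F_nt − (F_nt / φF_nv) f_rv = 1.3·90 − (90/(0.75·54))·13.62 = 86.72 ksi, capped at F_nt → F'_nt = 86.72 ksi.
R_n = F'_nt · A_b · n = 86.72 × 0.3068 × 5 = 133 kips.
Design strength φR_n = 0.75 × 133 = 99.8 kips.

99.8 kips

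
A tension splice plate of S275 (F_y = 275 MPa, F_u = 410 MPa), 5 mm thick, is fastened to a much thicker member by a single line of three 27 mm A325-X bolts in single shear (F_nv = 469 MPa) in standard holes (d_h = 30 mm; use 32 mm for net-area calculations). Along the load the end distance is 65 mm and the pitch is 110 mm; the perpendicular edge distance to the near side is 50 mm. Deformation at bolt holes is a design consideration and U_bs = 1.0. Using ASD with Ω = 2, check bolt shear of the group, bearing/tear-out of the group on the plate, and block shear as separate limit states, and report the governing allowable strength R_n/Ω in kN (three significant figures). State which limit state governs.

152 kN (block shear governs)

Bolt shear: A_b = π·27²/4 = 572.6 mm²; R_n = 469 × 572.6 × 3 × 1 / 1000 = 805.6 kN → 805.6 / 2 = 403 kN.
Bearing: edge l_c = 50, r_n = 123 kN; interior l_c = 80, r_n = 132.8 kN; R_n = 123 + 2·132.8 = 388.7 kN → 194 kN.
Block shear: A_gv = 1425, A_nv = 1025, A_nt = 170 mm²; R_n = min(0.6F_uA_nv, 0.6F_yA_gv) + U_bs·F_u·A_nt = 304.8 kN → 152 kN.
Block shear governs: 152 kN.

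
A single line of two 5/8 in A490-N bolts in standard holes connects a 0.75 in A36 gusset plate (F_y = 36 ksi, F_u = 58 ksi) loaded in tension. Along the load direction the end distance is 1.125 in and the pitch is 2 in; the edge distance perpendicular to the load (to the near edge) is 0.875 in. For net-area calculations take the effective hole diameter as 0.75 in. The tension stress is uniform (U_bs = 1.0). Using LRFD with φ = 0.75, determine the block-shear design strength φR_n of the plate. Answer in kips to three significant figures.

Shear plane L_v = 1.125 + 1·2 = 3.125 in; A_gv = 3.125 × 0.75 = 2.344 in².
A_nv = (3.125 − 1.5·0.75) × 0.75 = 1.5 in².
A_nt = (0.875 − 0.5·0.75) × 0.75 = 0.375 in².
0.6 F_u A_nv = 52.2 kips; 0.6 F_y A_gv = 50.62 kips → shear yielding governs the shear term.
R_n = 50.62 + 1.0 × 58 × 0.375 = 72.38 kips.
Design strength φR_n = 0.75 × 72.38 = 54.3 kips.

54.3 kips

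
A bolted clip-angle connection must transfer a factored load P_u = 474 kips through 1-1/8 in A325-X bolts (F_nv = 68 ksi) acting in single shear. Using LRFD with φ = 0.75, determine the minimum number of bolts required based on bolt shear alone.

10 bolts

A_b = π·1.125²/4 = 0.994 in².
Per-bolt design strength φR_n = 0.75 × 68 × 0.994 × 1 = 50.69 kips.
n ≥ 474 / 50.69 = 9.35 → use 10 bolts.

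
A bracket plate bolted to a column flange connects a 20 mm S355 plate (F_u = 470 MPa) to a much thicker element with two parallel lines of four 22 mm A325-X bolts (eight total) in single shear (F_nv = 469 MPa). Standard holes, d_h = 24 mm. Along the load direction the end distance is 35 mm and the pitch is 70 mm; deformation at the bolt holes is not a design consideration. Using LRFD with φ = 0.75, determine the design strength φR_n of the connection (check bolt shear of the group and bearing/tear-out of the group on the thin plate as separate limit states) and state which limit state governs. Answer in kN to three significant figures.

1070 kN (bolt shear governs)

Bolt shear: A_b = π·22²/4 = 380.1 mm²; R_n = 469 × 380.1 × 8 × 1 / 1000 = 1426 kN → 0.75 × 1426 = 1070 kN.
Bearing (1.5 l_c t F_u ≤ 3.0 d t F_u): upper limit = 3.0·22·20·470 / 1000 = 620.4 kN.
  Edge l_c = 35 − 24/2 = 23 → r_n = 324.3 kN; interior l_c = 70 − 24 = 46 → r_n = 620.4 kN.
  R_n,bearing = 2·324.3 + 6·620.4 = 4371 kN → 0.75 × 4371 = 3280 kN.
Bolt shear governs: 1070 kN.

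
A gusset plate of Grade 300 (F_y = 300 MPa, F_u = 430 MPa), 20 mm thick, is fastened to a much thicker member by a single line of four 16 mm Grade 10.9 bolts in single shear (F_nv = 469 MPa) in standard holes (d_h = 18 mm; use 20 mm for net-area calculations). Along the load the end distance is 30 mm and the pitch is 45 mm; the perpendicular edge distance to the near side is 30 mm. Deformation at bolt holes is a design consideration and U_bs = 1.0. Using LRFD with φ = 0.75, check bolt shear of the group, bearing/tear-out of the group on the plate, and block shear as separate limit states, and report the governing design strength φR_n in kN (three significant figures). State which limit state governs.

Bolt shear: A_b = π·16²/4 = 201.1 mm²; R_n = 469 × 201.1 × 4 × 1 / 1000 = 377.2 kN → 0.75 × 377.2 = 283 kN.
Bearing: edge l_c = 21, r_n = 216.7 kN; interior l_c = 27, r_n = 278.6 kN; R_n = 216.7 + 3·278.6 = 1053 kN → 789 kN.
Block shear: A_gv = 3300, A_nv = 1900, A_nt = 400 mm²; R_n = min(0.6F_uA_nv, 0.6F_yA_gv) + U_bs·F_u·A_nt = 662.2 kN → 497 kN.
Bolt shear governs: 283 kN.

283 kN (bolt shear governs)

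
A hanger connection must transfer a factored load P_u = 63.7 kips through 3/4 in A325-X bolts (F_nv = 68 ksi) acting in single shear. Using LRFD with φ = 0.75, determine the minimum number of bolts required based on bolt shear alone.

3 bolts

A_b = π·0.75²/4 = 0.4418 in².
Per-bolt design strength φR_n = 0.75 × 68 × 0.4418 × 1 = 22.53 kips.
n ≥ 63.7 / 22.53 = 2.827 → use 3 bolts.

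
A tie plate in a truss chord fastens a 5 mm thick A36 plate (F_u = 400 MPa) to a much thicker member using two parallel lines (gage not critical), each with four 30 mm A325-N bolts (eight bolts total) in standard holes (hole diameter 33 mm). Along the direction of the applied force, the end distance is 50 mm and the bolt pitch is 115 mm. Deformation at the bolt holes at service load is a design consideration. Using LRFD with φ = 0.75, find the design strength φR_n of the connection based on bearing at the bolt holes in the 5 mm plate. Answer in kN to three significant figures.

Per bolt r_n = 1.2 l_c t F_u ≤ 2.4 d t F_u; upper limit = 2.4 × 30 × 5 × 400 / 1000 = 144 kN.
Edge bolt: l_c = 50 − 33/2 = 33.5 mm → 1.2 × 33.5 × 5 × 400 / 1000 = 80.4 → r_n = 80.4 kN.
Interior bolts: l_c = 115 − 33 = 82 mm → 1.2 × 82 × 5 × 400 / 1000 = 196.8 → r_n = 144 kN.
R_n = 2 × 80.4 + 6 × 144 = 1025 kN.
Design strength φR_n = 0.75 × 1025 = 769 kN.

769 kN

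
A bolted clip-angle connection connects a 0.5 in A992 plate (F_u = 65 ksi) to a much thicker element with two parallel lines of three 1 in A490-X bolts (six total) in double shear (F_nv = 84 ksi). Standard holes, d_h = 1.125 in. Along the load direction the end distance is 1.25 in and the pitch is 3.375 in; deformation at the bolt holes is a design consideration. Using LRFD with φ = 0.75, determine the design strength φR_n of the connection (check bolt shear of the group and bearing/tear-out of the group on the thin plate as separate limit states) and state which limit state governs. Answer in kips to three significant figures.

Bolt shear: A_b = π·1²/4 = 0.7854 in²; R_n = 84 × 0.7854 × 6 × 2 = 791.7 kips → 0.75 × 791.7 = 594 kips.
Bearing (1.2 l_c t F_u ≤ 2.4 d t F_u): upper limit = 2.4·1·0.5·65 = 78 kips.
  Edge l_c = 1.25 − 1.125/2 = 0.6875 → r_n = 26.81 kips; interior l_c = 3.375 − 1.125 = 2.25 → r_n = 78 kips.
  R_n,bearing = 2·26.81 + 4·78 = 365.6 kips → 0.75 × 365.6 = 274 kips.
Bearing governs: 274 kips.

274 kips (bearing governs)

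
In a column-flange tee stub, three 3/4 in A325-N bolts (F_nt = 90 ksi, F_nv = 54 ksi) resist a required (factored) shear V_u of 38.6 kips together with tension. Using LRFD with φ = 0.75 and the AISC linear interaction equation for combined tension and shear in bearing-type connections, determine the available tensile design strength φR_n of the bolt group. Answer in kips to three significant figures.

52 kips

A_b = π·0.75²/4 = 0.4418 in²; f_rv = 38.6 / (3 × 0.4418) = 29.12 ksi.
F'_nt = 1.3 F_nt − (F_nt / φF_nv) f_rv = 1.3·90 − (90/(0.75·54))·29.12 = 52.28 ksi, capped at F_nt → F'_nt = 52.28 ksi.
R_n = F'_nt · A_b · n = 52.28 × 0.4418 × 3 = 69.29 kips.
Design strength φR_n = 0.75 × 69.29 = 52 kips.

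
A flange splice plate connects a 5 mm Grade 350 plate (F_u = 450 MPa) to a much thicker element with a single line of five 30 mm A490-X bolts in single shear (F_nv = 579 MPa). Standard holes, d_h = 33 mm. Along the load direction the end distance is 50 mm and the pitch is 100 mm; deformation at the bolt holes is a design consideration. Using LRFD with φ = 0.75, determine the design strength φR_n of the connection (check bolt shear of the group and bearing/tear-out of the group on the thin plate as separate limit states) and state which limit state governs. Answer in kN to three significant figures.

Bolt shear: A_b = π·30²/4 = 706.9 mm²; R_n = 579 × 706.9 × 5 × 1 / 1000 = 2046 kN → 0.75 × 2046 = 1530 kN.
Bearing (1.2 l_c t F_u ≤ 2.4 d t F_u): upper limit = 2.4·30·5·450 / 1000 = 162 kN.
  Edge l_c = 50 − 33/2 = 33.5 → r_n = 90.45 kN; interior l_c = 100 − 33 = 67 → r_n = 162 kN.
  R_n,bearing = 1·90.45 + 4·162 = 738.5 kN → 0.75 × 738.5 = 554 kN.
Bearing governs: 554 kN.

554 kN (bearing governs)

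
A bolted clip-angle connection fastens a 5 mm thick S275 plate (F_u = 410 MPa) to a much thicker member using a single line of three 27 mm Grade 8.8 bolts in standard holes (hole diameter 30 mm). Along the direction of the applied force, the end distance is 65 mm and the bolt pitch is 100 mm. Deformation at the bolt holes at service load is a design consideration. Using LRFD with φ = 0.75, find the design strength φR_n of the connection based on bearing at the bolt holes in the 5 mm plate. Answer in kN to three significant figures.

Per bolt r_n = 1.2 l_c t F_u ≤ 2.4 d t F_u; upper limit = 2.4 × 27 × 5 × 410 / 1000 = 132.8 kN.
Edge bolt: l_c = 65 − 30/2 = 50 mm → 1.2 × 50 × 5 × 410 / 1000 = 123 → r_n = 123 kN.
Interior bolts: l_c = 100 − 30 = 70 mm → 1.2 × 70 × 5 × 410 / 1000 = 172.2 → r_n = 132.8 kN.
R_n = 1 × 123 + 2 × 132.8 = 388.7 kN.
Design strength φR_n = 0.75 × 388.7 = 292 kN.

292 kN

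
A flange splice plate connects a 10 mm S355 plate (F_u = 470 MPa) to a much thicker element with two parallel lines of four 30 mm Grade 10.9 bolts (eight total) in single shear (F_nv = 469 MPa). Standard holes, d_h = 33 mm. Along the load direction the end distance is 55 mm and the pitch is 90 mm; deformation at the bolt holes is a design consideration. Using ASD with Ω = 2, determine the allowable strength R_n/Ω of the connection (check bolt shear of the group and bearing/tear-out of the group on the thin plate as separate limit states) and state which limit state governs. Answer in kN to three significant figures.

1180 kN (bearing governs)

Bolt shear: A_b = π·30²/4 = 706.9 mm²; R_n = 469 × 706.9 × 8 × 1 / 1000 = 2652 kN → 2652 / 2 = 1330 kN.
Bearing (1.2 l_c t F_u ≤ 2.4 d t F_u): upper limit = 2.4·30·10·470 / 1000 = 338.4 kN.
  Edge l_c = 55 − 33/2 = 38.5 → r_n = 217.1 kN; interior l_c = 90 − 33 = 57 → r_n = 321.5 kN.
  R_n,bearing = 2·217.1 + 6·321.5 = 2363 kN → 2363 / 2 = 1180 kN.
Bearing governs: 1180 kN.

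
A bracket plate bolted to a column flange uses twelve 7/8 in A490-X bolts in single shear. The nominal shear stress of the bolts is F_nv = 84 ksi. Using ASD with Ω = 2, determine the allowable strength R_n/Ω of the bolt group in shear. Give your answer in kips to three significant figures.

303 kips

A_b = π × 0.875² / 4 = 0.6013 in².
R_n = F_nv · A_b · n · n_s = 84 × 0.6013 × 12 × 1 = 606.1 kips.
Allowable strength R_n/Ω = 606.1 / 2 = 303 kips.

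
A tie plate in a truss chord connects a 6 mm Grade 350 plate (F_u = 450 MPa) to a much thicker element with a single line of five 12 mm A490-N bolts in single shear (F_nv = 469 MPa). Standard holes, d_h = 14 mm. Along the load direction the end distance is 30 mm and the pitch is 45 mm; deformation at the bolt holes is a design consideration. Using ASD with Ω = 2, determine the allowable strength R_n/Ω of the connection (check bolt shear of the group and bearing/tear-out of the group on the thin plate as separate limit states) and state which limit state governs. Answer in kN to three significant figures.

133 kN (bolt shear governs)

Bolt shear: A_b = π·12²/4 = 113.1 mm²; R_n = 469 × 113.1 × 5 × 1 / 1000 = 265.2 kN → 265.2 / 2 = 133 kN.
Bearing (1.2 l_c t F_u ≤ 2.4 d t F_u): upper limit = 2.4·12·6·450 / 1000 = 77.76 kN.
  Edge l_c = 30 − 14/2 = 23 → r_n = 74.52 kN; interior l_c = 45 − 14 = 31 → r_n = 77.76 kN.
  R_n,bearing = 1·74.52 + 4·77.76 = 385.6 kN → 385.6 / 2 = 193 kN.
Bolt shear governs: 133 kN.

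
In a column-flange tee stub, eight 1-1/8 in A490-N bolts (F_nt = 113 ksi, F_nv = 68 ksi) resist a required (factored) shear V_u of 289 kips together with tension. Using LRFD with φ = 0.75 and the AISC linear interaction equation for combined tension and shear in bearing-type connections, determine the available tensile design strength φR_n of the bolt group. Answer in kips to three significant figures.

A_b = π·1.125²/4 = 0.994 in²; f_rv = 289 / (8 × 0.994) = 36.34 ksi.
F'_nt = 1.3 F_nt − (F_nt / φF_nv) f_rv = 1.3·113 − (113/(0.75·68))·36.34 = 66.38 ksi, capped at F_nt → F'_nt = 66.38 ksi.
R_n = F'_nt · A_b · n = 66.38 × 0.994 × 8 = 527.8 kips.
Design strength φR_n = 0.75 × 527.8 = 396 kips.

396 kips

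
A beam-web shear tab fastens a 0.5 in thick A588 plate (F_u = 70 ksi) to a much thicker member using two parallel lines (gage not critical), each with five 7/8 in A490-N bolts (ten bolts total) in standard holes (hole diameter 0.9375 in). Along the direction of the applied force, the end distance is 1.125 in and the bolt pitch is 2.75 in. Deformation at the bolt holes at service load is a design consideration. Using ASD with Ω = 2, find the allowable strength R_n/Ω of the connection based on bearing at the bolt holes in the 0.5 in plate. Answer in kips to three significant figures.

322 kips

Per bolt r_n = 1.2 l_c t F_u ≤ 2.4 d t F_u; upper limit = 2.4 × 0.875 × 0.5 × 70 = 73.5 kips.
Edge bolt: l_c = 1.125 − 0.9375/2 = 0.6562 in → 1.2 × 0.6562 × 0.5 × 70 = 27.56 → r_n = 27.56 kips.
Interior bolts: l_c = 2.75 − 0.9375 = 1.812 in → 1.2 × 1.812 × 0.5 × 70 = 76.12 → r_n = 73.5 kips.
R_n = 2 × 27.56 + 8 × 73.5 = 643.1 kips.
Allowable strength R_n/Ω = 643.1 / 2 = 322 kips.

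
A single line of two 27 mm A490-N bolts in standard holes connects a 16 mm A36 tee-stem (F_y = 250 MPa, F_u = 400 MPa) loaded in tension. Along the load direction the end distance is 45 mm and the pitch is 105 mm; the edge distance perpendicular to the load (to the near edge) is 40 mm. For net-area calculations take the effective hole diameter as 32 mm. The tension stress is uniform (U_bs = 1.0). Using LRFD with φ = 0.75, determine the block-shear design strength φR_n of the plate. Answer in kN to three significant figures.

Shear plane L_v = 45 + 1·105 = 150 mm; A_gv = 150 × 16 = 2400 mm².
A_nv = (150 − 1.5·32) × 16 = 1632 mm².
A_nt = (40 − 0.5·32) × 16 = 384 mm².
0.6 F_u A_nv = 391.7 kN; 0.6 F_y A_gv = 360 kN → shear yielding governs the shear term.
R_n = 360 + 1.0 × 400 × 384 / 1000 = 513.6 kN.
Design strength φR_n = 0.75 × 513.6 = 385 kN.

385 kN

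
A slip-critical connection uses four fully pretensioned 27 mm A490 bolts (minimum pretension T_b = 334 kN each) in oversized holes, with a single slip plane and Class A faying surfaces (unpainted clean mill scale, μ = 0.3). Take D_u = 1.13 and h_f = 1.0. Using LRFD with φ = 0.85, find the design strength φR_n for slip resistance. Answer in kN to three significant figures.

385 kN

R_n = μ · D_u · h_f · T_b · n_s · n_b = 0.3 × 1.13 × 1.0 × 334 × 1 × 4 = 452.9 kN.
Design strength φR_n = 0.85 × 452.9 = 385 kN.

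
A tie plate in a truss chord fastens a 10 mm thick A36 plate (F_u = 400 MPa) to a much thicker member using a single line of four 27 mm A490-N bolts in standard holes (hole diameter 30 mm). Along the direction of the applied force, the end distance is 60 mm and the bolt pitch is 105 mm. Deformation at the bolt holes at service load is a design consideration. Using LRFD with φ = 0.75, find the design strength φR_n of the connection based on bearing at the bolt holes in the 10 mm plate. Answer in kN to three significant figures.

745 kN

Per bolt r_n = 1.2 l_c t F_u ≤ 2.4 d t F_u; upper limit = 2.4 × 27 × 10 × 400 / 1000 = 259.2 kN.
Edge bolt: l_c = 60 − 30/2 = 45 mm → 1.2 × 45 × 10 × 400 / 1000 = 216 → r_n = 216 kN.
Interior bolts: l_c = 105 − 30 = 75 mm → 1.2 × 75 × 10 × 400 / 1000 = 360 → r_n = 259.2 kN.
R_n = 1 × 216 + 3 × 259.2 = 993.6 kN.
Design strength φR_n = 0.75 × 993.6 = 745 kN.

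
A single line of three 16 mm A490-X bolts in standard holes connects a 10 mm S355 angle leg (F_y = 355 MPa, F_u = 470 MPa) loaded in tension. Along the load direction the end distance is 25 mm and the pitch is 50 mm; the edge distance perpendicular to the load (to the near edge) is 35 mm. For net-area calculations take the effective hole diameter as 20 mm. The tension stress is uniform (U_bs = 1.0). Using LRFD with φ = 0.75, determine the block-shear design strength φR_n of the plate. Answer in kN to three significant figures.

247 kN

Shear plane L_v = 25 + 2·50 = 125 mm; A_gv = 125 × 10 = 1250 mm².
A_nv = (125 − 2.5·20) × 10 = 750 mm².
A_nt = (35 − 0.5·20) × 10 = 250 mm².
0.6 F_u A_nv = 211.5 kN; 0.6 F_y A_gv = 266.2 kN → shear rupture governs the shear term.
R_n = 211.5 + 1.0 × 470 × 250 / 1000 = 329 kN.
Design strength φR_n = 0.75 × 329 = 247 kN.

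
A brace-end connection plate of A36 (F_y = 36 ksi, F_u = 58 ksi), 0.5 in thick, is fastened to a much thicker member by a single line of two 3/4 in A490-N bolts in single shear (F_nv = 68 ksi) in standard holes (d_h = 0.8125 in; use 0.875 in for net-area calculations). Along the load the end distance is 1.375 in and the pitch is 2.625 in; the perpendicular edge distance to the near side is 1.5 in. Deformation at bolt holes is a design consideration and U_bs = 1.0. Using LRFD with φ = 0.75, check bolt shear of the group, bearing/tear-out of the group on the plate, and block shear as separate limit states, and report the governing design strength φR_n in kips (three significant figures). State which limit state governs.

45.1 kips (bolt shear governs)

Bolt shear: A_b = π·0.75²/4 = 0.4418 in²; R_n = 68 × 0.4418 × 2 × 1 = 60.08 kips → 0.75 × 60.08 = 45.1 kips.
Bearing: edge l_c = 0.9688, r_n = 33.71 kips; interior l_c = 1.812, r_n = 52.2 kips; R_n = 33.71 + 1·52.2 = 85.91 kips → 64.4 kips.
Block shear: A_gv = 2, A_nv = 1.344, A_nt = 0.5312 in²; R_n = min(0.6F_uA_nv, 0.6F_yA_gv) + U_bs·F_u·A_nt = 74.01 kips → 55.5 kips.
Bolt shear governs: 45.1 kips.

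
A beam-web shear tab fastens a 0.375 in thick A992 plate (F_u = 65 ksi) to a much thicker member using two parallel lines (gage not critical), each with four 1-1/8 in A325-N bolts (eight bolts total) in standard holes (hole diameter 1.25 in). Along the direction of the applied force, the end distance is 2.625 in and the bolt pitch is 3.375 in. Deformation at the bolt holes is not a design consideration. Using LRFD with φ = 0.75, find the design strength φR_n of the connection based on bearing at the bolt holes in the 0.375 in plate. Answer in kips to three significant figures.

459 kips

Per bolt r_n = 1.5 l_c t F_u ≤ 3.0 d t F_u; upper limit = 3.0 × 1.125 × 0.375 × 65 = 82.27 kips.
Edge bolt: l_c = 2.625 − 1.25/2 = 2 in → 1.5 × 2 × 0.375 × 65 = 73.12 → r_n = 73.12 kips.
Interior bolts: l_c = 3.375 − 1.25 = 2.125 in → 1.5 × 2.125 × 0.375 × 65 = 77.7 → r_n = 77.7 kips.
R_n = 2 × 73.12 + 6 × 77.7 = 612.4 kips.
Design strength φR_n = 0.75 × 612.4 = 459 kips.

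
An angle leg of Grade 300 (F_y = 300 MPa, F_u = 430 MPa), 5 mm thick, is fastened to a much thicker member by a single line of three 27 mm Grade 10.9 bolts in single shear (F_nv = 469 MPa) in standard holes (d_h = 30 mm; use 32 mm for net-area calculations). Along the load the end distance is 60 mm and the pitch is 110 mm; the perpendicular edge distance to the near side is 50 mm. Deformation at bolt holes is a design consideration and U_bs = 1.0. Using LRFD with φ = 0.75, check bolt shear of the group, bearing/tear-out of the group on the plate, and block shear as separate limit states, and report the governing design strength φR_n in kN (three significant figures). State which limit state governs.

244 kN (block shear governs)

Bolt shear: A_b = π·27²/4 = 572.6 mm²; R_n = 469 × 572.6 × 3 × 1 / 1000 = 805.6 kN → 0.75 × 805.6 = 604 kN.
Bearing: edge l_c = 45, r_n = 116.1 kN; interior l_c = 80, r_n = 139.3 kN; R_n = 116.1 + 2·139.3 = 394.7 kN → 296 kN.
Block shear: A_gv = 1400, A_nv = 1000, A_nt = 170 mm²; R_n = min(0.6F_uA_nv, 0.6F_yA_gv) + U_bs·F_u·A_nt = 325.1 kN → 244 kN.
Block shear governs: 244 kN.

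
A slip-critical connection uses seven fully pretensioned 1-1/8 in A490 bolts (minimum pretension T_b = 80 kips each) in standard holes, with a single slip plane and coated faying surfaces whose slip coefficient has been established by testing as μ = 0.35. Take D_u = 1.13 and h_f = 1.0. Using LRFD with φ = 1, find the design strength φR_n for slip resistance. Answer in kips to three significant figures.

R_n = μ · D_u · h_f · T_b · n_s · n_b = 0.35 × 1.13 × 1.0 × 80 × 1 × 7 = 221.5 kips.
Design strength φR_n = 1 × 221.5 = 221 kips.

221 kips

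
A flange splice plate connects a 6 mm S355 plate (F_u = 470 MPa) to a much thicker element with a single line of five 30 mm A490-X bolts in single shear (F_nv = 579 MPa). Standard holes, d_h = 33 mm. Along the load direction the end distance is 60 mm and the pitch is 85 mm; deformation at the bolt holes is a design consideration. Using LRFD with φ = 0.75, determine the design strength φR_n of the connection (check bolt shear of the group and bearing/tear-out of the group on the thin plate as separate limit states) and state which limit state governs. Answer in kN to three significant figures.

Bolt shear: A_b = π·30²/4 = 706.9 mm²; R_n = 579 × 706.9 × 5 × 1 / 1000 = 2046 kN → 0.75 × 2046 = 1530 kN.
Bearing (1.2 l_c t F_u ≤ 2.4 d t F_u): upper limit = 2.4·30·6·470 / 1000 = 203 kN.
  Edge l_c = 60 − 33/2 = 43.5 → r_n = 147.2 kN; interior l_c = 85 − 33 = 52 → r_n = 176 kN.
  R_n,bearing = 1·147.2 + 4·176 = 851.1 kN → 0.75 × 851.1 = 638 kN.
Bearing governs: 638 kN.

638 kN (bearing governs)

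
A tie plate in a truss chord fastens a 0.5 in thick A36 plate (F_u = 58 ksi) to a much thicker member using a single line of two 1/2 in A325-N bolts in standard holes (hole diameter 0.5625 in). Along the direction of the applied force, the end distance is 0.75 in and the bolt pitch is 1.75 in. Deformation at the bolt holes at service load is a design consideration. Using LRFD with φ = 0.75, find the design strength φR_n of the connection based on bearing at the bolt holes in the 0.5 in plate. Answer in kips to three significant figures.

38.3 kips

Per bolt r_n = 1.2 l_c t F_u ≤ 2.4 d t F_u; upper limit = 2.4 × 0.5 × 0.5 × 58 = 34.8 kips.
Edge bolt: l_c = 0.75 − 0.5625/2 = 0.4688 in → 1.2 × 0.4688 × 0.5 × 58 = 16.31 → r_n = 16.31 kips.
Interior bolts: l_c = 1.75 − 0.5625 = 1.188 in → 1.2 × 1.188 × 0.5 × 58 = 41.33 → r_n = 34.8 kips.
R_n = 1 × 16.31 + 1 × 34.8 = 51.11 kips.
Design strength φR_n = 0.75 × 51.11 = 38.3 kips.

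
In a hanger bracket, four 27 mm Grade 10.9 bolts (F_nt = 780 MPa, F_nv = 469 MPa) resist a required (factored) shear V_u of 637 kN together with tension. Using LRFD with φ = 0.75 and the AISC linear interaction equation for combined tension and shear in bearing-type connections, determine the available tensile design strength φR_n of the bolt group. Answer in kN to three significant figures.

A_b = π·27²/4 = 572.6 mm²; f_rv = 637 × 1000 / (4 × 572.6) = 278.1 MPa.
F'_nt = 1.3 F_nt − (F_nt / φF_nv) f_rv = 1.3·780 − (780/(0.75·469))·278.1 = 397.2 MPa, capped at F_nt → F'_nt = 397.2 MPa.
R_n = F'_nt · A_b · n = 397.2 × 572.6 × 4 / 1000 = 909.7 kN.
Design strength φR_n = 0.75 × 909.7 = 682 kN.

682 kN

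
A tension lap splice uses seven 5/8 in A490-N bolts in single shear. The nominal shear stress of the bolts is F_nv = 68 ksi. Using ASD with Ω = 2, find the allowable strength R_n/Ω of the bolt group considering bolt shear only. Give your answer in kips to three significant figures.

A_b = π × 0.625² / 4 = 0.3068 in².
R_n = F_nv · A_b · n · n_s = 68 × 0.3068 × 7 × 1 = 146 kips.
Allowable strength R_n/Ω = 146 / 2 = 73 kips.

73 kips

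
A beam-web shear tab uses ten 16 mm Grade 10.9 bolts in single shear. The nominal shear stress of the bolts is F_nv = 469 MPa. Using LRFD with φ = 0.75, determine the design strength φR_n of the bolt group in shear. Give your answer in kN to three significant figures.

A_b = π × 16² / 4 = 201.1 mm².
R_n = F_nv · A_b · n · n_s = 469 × 201.1 × 10 × 1 / 1000 = 943 kN.
Design strength φR_n = 0.75 × 943 = 707 kN.

707 kN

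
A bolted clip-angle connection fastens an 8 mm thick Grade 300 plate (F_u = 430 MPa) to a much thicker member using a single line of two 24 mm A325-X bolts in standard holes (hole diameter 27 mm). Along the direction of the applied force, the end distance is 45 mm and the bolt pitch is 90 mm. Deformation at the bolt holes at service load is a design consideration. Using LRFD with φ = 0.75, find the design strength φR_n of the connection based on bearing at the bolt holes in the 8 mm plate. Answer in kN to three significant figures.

246 kN

Per bolt r_n = 1.2 l_c t F_u ≤ 2.4 d t F_u; upper limit = 2.4 × 24 × 8 × 430 / 1000 = 198.1 kN.
Edge bolt: l_c = 45 − 27/2 = 31.5 mm → 1.2 × 31.5 × 8 × 430 / 1000 = 130 → r_n = 130 kN.
Interior bolts: l_c = 90 − 27 = 63 mm → 1.2 × 63 × 8 × 430 / 1000 = 260.1 → r_n = 198.1 kN.
R_n = 1 × 130 + 1 × 198.1 = 328.2 kN.
Design strength φR_n = 0.75 × 328.2 = 246 kN.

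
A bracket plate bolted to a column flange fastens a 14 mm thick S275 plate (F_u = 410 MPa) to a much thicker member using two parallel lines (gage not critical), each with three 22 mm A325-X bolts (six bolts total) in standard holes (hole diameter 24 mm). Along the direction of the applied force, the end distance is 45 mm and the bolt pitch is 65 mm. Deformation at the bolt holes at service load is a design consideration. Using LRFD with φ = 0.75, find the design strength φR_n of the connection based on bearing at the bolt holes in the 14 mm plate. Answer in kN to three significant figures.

1190 kN

Per bolt r_n = 1.2 l_c t F_u ≤ 2.4 d t F_u; upper limit = 2.4 × 22 × 14 × 410 / 1000 = 303.1 kN.
Edge bolt: l_c = 45 − 24/2 = 33 mm → 1.2 × 33 × 14 × 410 / 1000 = 227.3 → r_n = 227.3 kN.
Interior bolts: l_c = 65 − 24 = 41 mm → 1.2 × 41 × 14 × 410 / 1000 = 282.4 → r_n = 282.4 kN.
R_n = 2 × 227.3 + 4 × 282.4 = 1584 kN.
Design strength φR_n = 0.75 × 1584 = 1190 kN.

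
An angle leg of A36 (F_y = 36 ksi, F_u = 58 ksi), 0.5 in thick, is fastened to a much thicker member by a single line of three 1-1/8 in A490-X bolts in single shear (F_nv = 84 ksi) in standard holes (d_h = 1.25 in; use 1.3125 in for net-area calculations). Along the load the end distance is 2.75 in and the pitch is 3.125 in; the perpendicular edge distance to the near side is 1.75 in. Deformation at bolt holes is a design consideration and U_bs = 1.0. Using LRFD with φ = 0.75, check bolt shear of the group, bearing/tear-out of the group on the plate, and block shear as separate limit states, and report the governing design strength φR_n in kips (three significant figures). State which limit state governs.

Bolt shear: A_b = π·1.125²/4 = 0.994 in²; R_n = 84 × 0.994 × 3 × 1 = 250.5 kips → 0.75 × 250.5 = 188 kips.
Bearing: edge l_c = 2.125, r_n = 73.95 kips; interior l_c = 1.875, r_n = 65.25 kips; R_n = 73.95 + 2·65.25 = 204.4 kips → 153 kips.
Block shear: A_gv = 4.5, A_nv = 2.859, A_nt = 0.5469 in²; R_n = min(0.6F_uA_nv, 0.6F_yA_gv) + U_bs·F_u·A_nt = 128.9 kips → 96.7 kips.
Block shear governs: 96.7 kips.

96.7 kips (block shear governs)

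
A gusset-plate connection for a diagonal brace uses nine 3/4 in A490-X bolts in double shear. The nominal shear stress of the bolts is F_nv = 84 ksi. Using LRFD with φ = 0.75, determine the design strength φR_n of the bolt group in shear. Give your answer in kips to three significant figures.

501 kips

A_b = π × 0.75² / 4 = 0.4418 in².
R_n = F_nv · A_b · n · n_s = 84 × 0.4418 × 9 × 2 = 668 kips.
Design strength φR_n = 0.75 × 668 = 501 kips.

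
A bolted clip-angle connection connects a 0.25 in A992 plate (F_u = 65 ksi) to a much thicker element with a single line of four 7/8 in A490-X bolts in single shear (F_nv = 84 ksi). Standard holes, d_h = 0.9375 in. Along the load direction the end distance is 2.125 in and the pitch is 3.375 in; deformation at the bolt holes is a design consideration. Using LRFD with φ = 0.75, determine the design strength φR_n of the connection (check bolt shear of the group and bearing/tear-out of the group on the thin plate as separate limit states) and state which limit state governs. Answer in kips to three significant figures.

101 kips (bearing governs)

Bolt shear: A_b = π·0.875²/4 = 0.6013 in²; R_n = 84 × 0.6013 × 4 × 1 = 202 kips → 0.75 × 202 = 152 kips.
Bearing (1.2 l_c t F_u ≤ 2.4 d t F_u): upper limit = 2.4·0.875·0.25·65 = 34.12 kips.
  Edge l_c = 2.125 − 0.9375/2 = 1.656 → r_n = 32.3 kips; interior l_c = 3.375 − 0.9375 = 2.438 → r_n = 34.12 kips.
  R_n,bearing = 1·32.3 + 3·34.12 = 134.7 kips → 0.75 × 134.7 = 101 kips.
Bearing governs: 101 kips.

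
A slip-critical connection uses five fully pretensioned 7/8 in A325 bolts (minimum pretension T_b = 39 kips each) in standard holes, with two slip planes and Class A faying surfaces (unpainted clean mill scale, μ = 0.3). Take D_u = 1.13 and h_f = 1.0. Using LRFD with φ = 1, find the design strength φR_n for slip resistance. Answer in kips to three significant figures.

132 kips

R_n = μ · D_u · h_f · T_b · n_s · n_b = 0.3 × 1.13 × 1.0 × 39 × 2 × 5 = 132.2 kips.
Design strength φR_n = 1 × 132.2 = 132 kips.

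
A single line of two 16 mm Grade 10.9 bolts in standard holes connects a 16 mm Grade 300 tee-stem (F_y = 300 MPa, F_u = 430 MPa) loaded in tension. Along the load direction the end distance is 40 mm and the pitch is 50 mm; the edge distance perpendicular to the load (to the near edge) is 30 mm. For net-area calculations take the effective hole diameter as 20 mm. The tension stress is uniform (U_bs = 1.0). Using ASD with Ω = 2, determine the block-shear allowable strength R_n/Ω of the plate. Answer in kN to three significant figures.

193 kN

Shear plane L_v = 40 + 1·50 = 90 mm; A_gv = 90 × 16 = 1440 mm².
A_nv = (90 − 1.5·20) × 16 = 960 mm².
A_nt = (30 − 0.5·20) × 16 = 320 mm².
0.6 F_u A_nv = 247.7 kN; 0.6 F_y A_gv = 259.2 kN → shear rupture governs the shear term.
R_n = 247.7 + 1.0 × 430 × 320 / 1000 = 385.3 kN.
Allowable strength R_n/Ω = 385.3 / 2 = 193 kN.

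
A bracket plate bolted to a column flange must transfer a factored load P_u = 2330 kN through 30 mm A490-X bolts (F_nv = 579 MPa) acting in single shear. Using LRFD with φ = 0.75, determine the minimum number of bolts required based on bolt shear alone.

8 bolts

A_b = π·30²/4 = 706.9 mm².
Per-bolt design strength φR_n = 0.75 × 579 × 706.9 × 1 / 1000 = 307 kN.
n ≥ 2330 / 307 = 7.591 → use 8 bolts.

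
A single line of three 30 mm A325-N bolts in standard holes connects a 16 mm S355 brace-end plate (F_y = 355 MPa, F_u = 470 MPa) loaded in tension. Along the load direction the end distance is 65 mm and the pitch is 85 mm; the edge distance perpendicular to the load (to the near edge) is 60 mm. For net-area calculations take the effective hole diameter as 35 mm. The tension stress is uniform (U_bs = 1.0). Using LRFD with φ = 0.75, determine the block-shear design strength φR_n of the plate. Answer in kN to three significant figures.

Shear plane L_v = 65 + 2·85 = 235 mm; A_gv = 235 × 16 = 3760 mm².
A_nv = (235 − 2.5·35) × 16 = 2360 mm².
A_nt = (60 − 0.5·35) × 16 = 680 mm².
0.6 F_u A_nv = 665.5 kN; 0.6 F_y A_gv = 800.9 kN → shear rupture governs the shear term.
R_n = 665.5 + 1.0 × 470 × 680 / 1000 = 985.1 kN.
Design strength φR_n = 0.75 × 985.1 = 739 kN.

739 kN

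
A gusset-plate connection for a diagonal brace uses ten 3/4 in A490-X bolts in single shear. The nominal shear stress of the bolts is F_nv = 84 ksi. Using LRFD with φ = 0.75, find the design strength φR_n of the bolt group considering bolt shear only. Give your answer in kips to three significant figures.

278 kips

A_b = π × 0.75² / 4 = 0.4418 in².
R_n = F_nv · A_b · n · n_s = 84 × 0.4418 × 10 × 1 = 371.1 kips.
Design strength φR_n = 0.75 × 371.1 = 278 kips.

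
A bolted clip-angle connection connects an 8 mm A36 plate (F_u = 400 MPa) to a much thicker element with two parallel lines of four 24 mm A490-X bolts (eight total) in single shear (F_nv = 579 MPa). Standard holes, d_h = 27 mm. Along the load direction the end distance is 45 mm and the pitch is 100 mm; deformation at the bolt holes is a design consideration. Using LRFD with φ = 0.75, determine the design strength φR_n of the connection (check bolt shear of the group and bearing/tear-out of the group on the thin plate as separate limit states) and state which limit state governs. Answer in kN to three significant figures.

1010 kN (bearing governs)

Bolt shear: A_b = π·24²/4 = 452.4 mm²; R_n = 579 × 452.4 × 8 × 1 / 1000 = 2095 kN → 0.75 × 2095 = 1570 kN.
Bearing (1.2 l_c t F_u ≤ 2.4 d t F_u): upper limit = 2.4·24·8·400 / 1000 = 184.3 kN.
  Edge l_c = 45 − 27/2 = 31.5 → r_n = 121 kN; interior l_c = 100 − 27 = 73 → r_n = 184.3 kN.
  R_n,bearing = 2·121 + 6·184.3 = 1348 kN → 0.75 × 1348 = 1010 kN.
Bearing governs: 1010 kN.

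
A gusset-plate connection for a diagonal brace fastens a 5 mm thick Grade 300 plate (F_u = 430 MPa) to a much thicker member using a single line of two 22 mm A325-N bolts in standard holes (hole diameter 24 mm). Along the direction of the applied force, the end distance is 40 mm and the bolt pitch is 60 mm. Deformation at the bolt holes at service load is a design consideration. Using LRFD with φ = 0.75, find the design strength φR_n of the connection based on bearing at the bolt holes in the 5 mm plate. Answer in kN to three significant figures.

Per bolt r_n = 1.2 l_c t F_u ≤ 2.4 d t F_u; upper limit = 2.4 × 22 × 5 × 430 / 1000 = 113.5 kN.
Edge bolt: l_c = 40 − 24/2 = 28 mm → 1.2 × 28 × 5 × 430 / 1000 = 72.24 → r_n = 72.24 kN.
Interior bolts: l_c = 60 − 24 = 36 mm → 1.2 × 36 × 5 × 430 / 1000 = 92.88 → r_n = 92.88 kN.
R_n = 1 × 72.24 + 1 × 92.88 = 165.1 kN.
Design strength φR_n = 0.75 × 165.1 = 124 kN.

124 kN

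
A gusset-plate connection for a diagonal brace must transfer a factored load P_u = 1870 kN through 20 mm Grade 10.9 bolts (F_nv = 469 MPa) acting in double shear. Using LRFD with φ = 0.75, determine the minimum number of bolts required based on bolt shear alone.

A_b = π·20²/4 = 314.2 mm².
Per-bolt design strength φR_n = 0.75 × 469 × 314.2 × 2 / 1000 = 221 kN.
n ≥ 1870 / 221 = 8.461 → use 9 bolts.

9 bolts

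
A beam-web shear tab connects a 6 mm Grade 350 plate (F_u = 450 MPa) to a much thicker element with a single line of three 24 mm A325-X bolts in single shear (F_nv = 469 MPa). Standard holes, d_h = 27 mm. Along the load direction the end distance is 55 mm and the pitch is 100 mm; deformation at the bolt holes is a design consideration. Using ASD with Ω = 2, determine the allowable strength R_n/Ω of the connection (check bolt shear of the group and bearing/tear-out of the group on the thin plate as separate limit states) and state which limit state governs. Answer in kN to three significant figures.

223 kN (bearing governs)

Bolt shear: A_b = π·24²/4 = 452.4 mm²; R_n = 469 × 452.4 × 3 × 1 / 1000 = 636.5 kN → 636.5 / 2 = 318 kN.
Bearing (1.2 l_c t F_u ≤ 2.4 d t F_u): upper limit = 2.4·24·6·450 / 1000 = 155.5 kN.
  Edge l_c = 55 − 27/2 = 41.5 → r_n = 134.5 kN; interior l_c = 100 − 27 = 73 → r_n = 155.5 kN.
  R_n,bearing = 1·134.5 + 2·155.5 = 445.5 kN → 445.5 / 2 = 223 kN.
Bearing governs: 223 kN.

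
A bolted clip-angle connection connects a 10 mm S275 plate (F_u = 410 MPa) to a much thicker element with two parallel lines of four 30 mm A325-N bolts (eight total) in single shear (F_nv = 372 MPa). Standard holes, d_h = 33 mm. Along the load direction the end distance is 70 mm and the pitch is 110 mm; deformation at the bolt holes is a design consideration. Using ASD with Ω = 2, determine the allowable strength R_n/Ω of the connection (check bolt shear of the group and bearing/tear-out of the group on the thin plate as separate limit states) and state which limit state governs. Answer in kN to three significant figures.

Bolt shear: A_b = π·30²/4 = 706.9 mm²; R_n = 372 × 706.9 × 8 × 1 / 1000 = 2104 kN → 2104 / 2 = 1050 kN.
Bearing (1.2 l_c t F_u ≤ 2.4 d t F_u): upper limit = 2.4·30·10·410 / 1000 = 295.2 kN.
  Edge l_c = 70 − 33/2 = 53.5 → r_n = 263.2 kN; interior l_c = 110 − 33 = 77 → r_n = 295.2 kN.
  R_n,bearing = 2·263.2 + 6·295.2 = 2298 kN → 2298 / 2 = 1150 kN.
Bolt shear governs: 1050 kN.

1050 kN (bolt shear governs)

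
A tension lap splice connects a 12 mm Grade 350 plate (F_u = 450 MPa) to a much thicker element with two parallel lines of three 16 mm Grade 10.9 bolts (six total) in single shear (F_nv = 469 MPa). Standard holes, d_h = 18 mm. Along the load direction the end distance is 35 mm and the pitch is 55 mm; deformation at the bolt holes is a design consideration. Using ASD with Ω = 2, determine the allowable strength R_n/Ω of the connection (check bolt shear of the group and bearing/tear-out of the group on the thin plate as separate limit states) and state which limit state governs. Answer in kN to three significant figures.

283 kN (bolt shear governs)

Bolt shear: A_b = π·16²/4 = 201.1 mm²; R_n = 469 × 201.1 × 6 × 1 / 1000 = 565.8 kN → 565.8 / 2 = 283 kN.
Bearing (1.2 l_c t F_u ≤ 2.4 d t F_u): upper limit = 2.4·16·12·450 / 1000 = 207.4 kN.
  Edge l_c = 35 − 18/2 = 26 → r_n = 168.5 kN; interior l_c = 55 − 18 = 37 → r_n = 207.4 kN.
  R_n,bearing = 2·168.5 + 4·207.4 = 1166 kN → 1166 / 2 = 583 kN.
Bolt shear governs: 283 kN.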